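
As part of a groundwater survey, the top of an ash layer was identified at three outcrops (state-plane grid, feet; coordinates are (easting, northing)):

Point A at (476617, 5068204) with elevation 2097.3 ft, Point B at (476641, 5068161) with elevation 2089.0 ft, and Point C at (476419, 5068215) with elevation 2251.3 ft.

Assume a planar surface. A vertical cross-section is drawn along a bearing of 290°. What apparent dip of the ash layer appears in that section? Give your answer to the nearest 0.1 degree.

Two edge vectors: Point A→Point B = (24, -43, -8.3), Point A→Point C = (-198, 11, 154).
Normal n = (Point A→Point B) × (Point A→Point C) = (-6530.7, -2052.6, -8250).
So ∂z/∂E = −n_x/n_z = −0.79160 and ∂z/∂N = −n_y/n_z = −0.24880.
Unit vector along 290° is (sin 290°, cos 290°) = (-0.9397, 0.3420).
Slope in that direction = a·(-0.9397) + b·(0.3420) = 0.65877.
Apparent dip = arctan|0.65877| = 33.4° (true dip is 39.7°, so apparent ≤ true as expected).

33.4°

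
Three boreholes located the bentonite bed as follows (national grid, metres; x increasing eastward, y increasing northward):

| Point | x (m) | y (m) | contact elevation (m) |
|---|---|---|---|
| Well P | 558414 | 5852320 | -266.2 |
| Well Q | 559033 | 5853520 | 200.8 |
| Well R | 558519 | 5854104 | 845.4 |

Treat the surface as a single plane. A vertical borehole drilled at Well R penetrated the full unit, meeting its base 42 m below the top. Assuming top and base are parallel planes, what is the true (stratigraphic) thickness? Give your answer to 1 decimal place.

32.3 m

Let the plane be z = a·x + b·y + c.
Well Q−Well P: 619a + 1200b = 467;  Well R−Well P: 105a + 1784b = 1111.6.
Solving gives a = −0.51190, b = 0.65322.
|∇z| = √(a²+b²) = 0.82991, so dip δ = arctan(0.82991) = 39.69°.
True thickness = vertical thickness × cos δ = 42 × cos 39.69° = 32.3 m.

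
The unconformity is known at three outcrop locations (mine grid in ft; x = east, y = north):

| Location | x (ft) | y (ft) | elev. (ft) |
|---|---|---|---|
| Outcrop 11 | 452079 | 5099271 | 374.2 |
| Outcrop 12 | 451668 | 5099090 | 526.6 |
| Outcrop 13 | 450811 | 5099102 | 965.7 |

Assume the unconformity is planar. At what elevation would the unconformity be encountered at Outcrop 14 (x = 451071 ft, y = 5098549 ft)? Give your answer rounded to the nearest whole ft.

Two edge vectors: Outcrop 11→Outcrop 12 = (-411, -181, 152.4), Outcrop 11→Outcrop 13 = (-1268, -169, 591.5).
Normal n = (Outcrop 11→Outcrop 12) × (Outcrop 11→Outcrop 13) = (-81305.9, 49863.3, -160049).
So ∂z/∂x = −n_x/n_z = −0.50800630 and ∂z/∂y = −n_y/n_z = 0.31155021.
Intercept c from Outcrop 11: 374.2 + 229658.98 − 1588678.96 = −1358645.79.
At (451071, 5098549): z = −229146.9 + 1588454.0 − 1358645.79 = 661.3 ft.

661 ft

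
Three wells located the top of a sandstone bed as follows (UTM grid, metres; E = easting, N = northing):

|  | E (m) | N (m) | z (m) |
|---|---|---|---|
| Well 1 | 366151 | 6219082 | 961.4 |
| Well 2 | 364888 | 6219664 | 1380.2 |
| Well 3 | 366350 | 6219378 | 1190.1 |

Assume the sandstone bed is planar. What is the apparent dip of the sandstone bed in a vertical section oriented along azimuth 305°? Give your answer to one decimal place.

22.8°

Two edge vectors: Well 1→Well 2 = (-1263, 582, 418.8), Well 1→Well 3 = (199, 296, 228.7).
Normal n = (Well 1→Well 2) × (Well 1→Well 3) = (9138.6, 372189.3, -489666).
So ∂z/∂E = −n_x/n_z = 0.01866 and ∂z/∂N = −n_y/n_z = 0.76009.
Unit vector along 305° is (sin 305°, cos 305°) = (-0.8192, 0.5736).
Slope in that direction = a·(-0.8192) + b·(0.5736) = 0.42068.
Apparent dip = arctan|0.42068| = 22.8° (true dip is 37.2°, so apparent ≤ true as expected).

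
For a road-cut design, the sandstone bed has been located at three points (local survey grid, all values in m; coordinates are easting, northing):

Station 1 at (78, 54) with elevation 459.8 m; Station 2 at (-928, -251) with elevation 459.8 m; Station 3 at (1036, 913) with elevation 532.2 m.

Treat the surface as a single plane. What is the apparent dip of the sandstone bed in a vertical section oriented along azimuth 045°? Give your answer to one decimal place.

Two edge vectors: Station 1→Station 2 = (-1006, -305, 0), Station 1→Station 3 = (958, 859, 72.4).
Normal n = (Station 1→Station 2) × (Station 1→Station 3) = (-22082, 72834.4, -571964).
So ∂z/∂easting = −n_x/n_z = −0.03861 and ∂z/∂northing = −n_y/n_z = 0.12734.
Unit vector along 045° is (sin 45°, cos 45°) = (0.7071, 0.7071).
Slope in that direction = a·(0.7071) + b·(0.7071) = 0.06274.
Apparent dip = arctan|0.06274| = 3.6° (true dip is 7.6°, so apparent ≤ true as expected).

3.6°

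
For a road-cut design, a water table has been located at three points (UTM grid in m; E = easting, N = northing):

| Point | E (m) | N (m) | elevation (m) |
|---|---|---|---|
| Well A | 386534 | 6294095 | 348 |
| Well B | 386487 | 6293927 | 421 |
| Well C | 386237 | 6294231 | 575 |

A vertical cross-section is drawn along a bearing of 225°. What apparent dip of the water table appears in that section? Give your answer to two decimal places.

36.58°

Two edge vectors: Well A→Well B = (-47, -168, 73), Well A→Well C = (-297, 136, 227).
Normal n = (Well A→Well B) × (Well A→Well C) = (-48064, -11012, -56288).
So ∂z/∂E = −n_x/n_z = −0.85389 and ∂z/∂N = −n_y/n_z = −0.19564.
Unit vector along 225° is (sin 225°, cos 225°) = (-0.7071, -0.7071).
Slope in that direction = a·(-0.7071) + b·(-0.7071) = 0.74213.
Apparent dip = arctan|0.74213| = 36.58° (true dip is 41.2°, so apparent ≤ true as expected).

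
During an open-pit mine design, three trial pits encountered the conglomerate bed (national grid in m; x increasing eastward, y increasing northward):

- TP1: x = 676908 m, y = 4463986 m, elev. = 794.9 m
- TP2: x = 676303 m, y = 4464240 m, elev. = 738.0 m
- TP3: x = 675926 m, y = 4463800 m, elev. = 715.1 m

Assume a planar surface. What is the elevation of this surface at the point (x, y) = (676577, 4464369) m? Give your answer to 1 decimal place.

758.6 m

Two edge vectors: TP1→TP2 = (-605, 254, -56.9), TP1→TP3 = (-982, -186, -79.8).
Normal n = (TP1→TP2) × (TP1→TP3) = (-30852.6, 7596.8, 361958).
So ∂z/∂x = −n_x/n_z = 0.085238066 and ∂z/∂y = −n_y/n_z = −0.020988070.
Intercept c from TP1: 794.9 − 57698.33 + 93690.45 = 36787.02.
At (676577, 4464369): z = 57670.1 − 93698.5 + 36787.02 = 758.6 m.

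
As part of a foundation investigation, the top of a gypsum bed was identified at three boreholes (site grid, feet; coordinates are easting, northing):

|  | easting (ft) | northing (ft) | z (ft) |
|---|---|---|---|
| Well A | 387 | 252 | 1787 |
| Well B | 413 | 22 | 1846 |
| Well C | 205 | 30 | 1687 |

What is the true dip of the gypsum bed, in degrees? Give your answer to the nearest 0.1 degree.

37.8°

Let the plane be z = a·easting + b·northing + c.
Well B−Well A: 26a − 230b = 59;  Well C−Well A: −182a − 222b = −100.
Solving gives a = 0.75785, b = −0.17085.
Gradient magnitude |∇z| = √(a² + b²) = √(0.57434 + 0.02919) = 0.77687.
True dip = arctan(0.77687) = 37.8°, dipping toward WNW (azimuth ≈ 283°).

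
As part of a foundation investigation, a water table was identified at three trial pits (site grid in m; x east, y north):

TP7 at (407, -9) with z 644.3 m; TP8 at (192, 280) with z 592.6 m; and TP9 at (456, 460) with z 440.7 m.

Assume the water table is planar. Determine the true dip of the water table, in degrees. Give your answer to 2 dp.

Let the plane be z = a·x + b·y + c.
TP8−TP7: −215a + 289b = −51.7;  TP9−TP7: 49a + 469b = −203.6.
Solving gives a = −0.30082, b = −0.40269.
Gradient magnitude |∇z| = √(a² + b²) = √(0.09049 + 0.16216) = 0.50264.
True dip = arctan(0.50264) = 26.69°, dipping toward NE (azimuth ≈ 037°).

26.69°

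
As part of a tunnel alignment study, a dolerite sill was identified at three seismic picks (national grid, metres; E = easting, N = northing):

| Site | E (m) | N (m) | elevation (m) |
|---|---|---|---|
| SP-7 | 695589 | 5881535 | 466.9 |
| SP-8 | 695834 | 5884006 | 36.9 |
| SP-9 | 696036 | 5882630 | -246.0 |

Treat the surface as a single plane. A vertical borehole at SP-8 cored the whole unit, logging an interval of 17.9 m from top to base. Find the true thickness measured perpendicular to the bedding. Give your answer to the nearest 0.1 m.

9.7 m

Two edge vectors: SP-7→SP-8 = (245, 2471, -430), SP-7→SP-9 = (447, 1095, -712.9).
Normal n = (SP-7→SP-8) × (SP-7→SP-9) = (-1290725.9, -17549.5, -836262).
So ∂z/∂E = −n_x/n_z = −1.54345 and ∂z/∂N = −n_y/n_z = −0.02099.
|∇z| = √(a²+b²) = 1.54359, so dip δ = arctan(1.54359) = 57.06°.
True thickness = vertical thickness × cos δ = 17.9 × cos 57.06° = 9.7 m.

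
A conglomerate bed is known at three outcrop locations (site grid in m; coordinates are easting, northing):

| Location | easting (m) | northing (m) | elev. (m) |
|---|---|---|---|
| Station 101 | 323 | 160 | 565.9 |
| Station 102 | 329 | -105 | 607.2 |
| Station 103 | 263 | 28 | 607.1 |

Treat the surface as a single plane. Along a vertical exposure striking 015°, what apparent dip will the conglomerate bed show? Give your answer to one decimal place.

13.6°

Let the plane be z = a·easting + b·northing + c.
Station 102−Station 101: 6a − 265b = 41.3;  Station 103−Station 101: −60a − 132b = 41.2.
Solving gives a = −0.32749, b = −0.16326.
Unit vector along 015° is (sin 15°, cos 15°) = (0.2588, 0.9659).
Slope in that direction = a·(0.2588) + b·(0.9659) = −0.24246.
Apparent dip = arctan|0.24246| = 13.6° (true dip is 20.1°, so apparent ≤ true as expected).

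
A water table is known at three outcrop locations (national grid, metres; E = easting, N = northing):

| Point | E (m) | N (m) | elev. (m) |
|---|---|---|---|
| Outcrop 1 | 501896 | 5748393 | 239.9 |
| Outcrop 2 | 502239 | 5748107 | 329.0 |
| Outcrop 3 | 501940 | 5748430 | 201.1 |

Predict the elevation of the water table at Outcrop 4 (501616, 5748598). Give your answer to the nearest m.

187 m

Let the plane be z = a·E + b·N + c.
Outcrop 2−Outcrop 1: 343a − 286b = 89.1;  Outcrop 3−Outcrop 1: 44a + 37b = −38.8.
Solving gives a = −0.30860930, b = −0.68165381.
Then c = 239.9 − a·501896 − b·5748393 = 4073543.65.
At (501616, 5748598): z = −154803.4 − 3918553.7 + 4073543.65 = 186.6 m.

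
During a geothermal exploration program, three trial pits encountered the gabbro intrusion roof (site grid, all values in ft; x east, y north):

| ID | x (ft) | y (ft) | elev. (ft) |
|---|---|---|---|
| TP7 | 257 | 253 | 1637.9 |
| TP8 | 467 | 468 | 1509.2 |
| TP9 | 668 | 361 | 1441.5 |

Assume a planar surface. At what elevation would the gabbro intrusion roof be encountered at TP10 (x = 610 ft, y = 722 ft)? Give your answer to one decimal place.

1402.5 ft

Let the plane be z = a·x + b·y + c.
TP8−TP7: 210a + 215b = −128.7;  TP9−TP7: 411a + 108b = −196.4.
Solving gives a = −0.43125, b = −0.17739.
Then c = 1637.9 − a·257 − b·253 = 1793.61.
At (610, 722): z = −263.1 − 128.1 + 1793.61 = 1402.5 ft.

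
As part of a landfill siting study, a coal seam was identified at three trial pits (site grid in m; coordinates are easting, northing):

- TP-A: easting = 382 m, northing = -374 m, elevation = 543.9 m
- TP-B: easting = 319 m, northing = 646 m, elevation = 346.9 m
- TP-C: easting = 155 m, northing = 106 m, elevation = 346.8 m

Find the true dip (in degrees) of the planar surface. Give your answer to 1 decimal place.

Let the plane be z = a·easting + b·northing + c.
TP-B−TP-A: −63a + 1020b = −197;  TP-C−TP-A: −227a + 480b = −197.1.
Solving gives a = 0.52897, b = −0.16047.
Gradient magnitude |∇z| = √(a² + b²) = √(0.27981 + 0.02575) = 0.55278.
True dip = arctan(0.55278) = 28.9°, dipping toward WNW (azimuth ≈ 287°).

28.9°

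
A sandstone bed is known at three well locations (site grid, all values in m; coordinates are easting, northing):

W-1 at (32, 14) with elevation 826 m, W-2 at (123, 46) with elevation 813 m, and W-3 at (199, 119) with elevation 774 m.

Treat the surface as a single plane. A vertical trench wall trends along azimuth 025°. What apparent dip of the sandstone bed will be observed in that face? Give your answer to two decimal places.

27.53°

Two edge vectors: W-1→W-2 = (91, 32, -13), W-1→W-3 = (167, 105, -52).
Normal n = (W-1→W-2) × (W-1→W-3) = (-299, 2561, 4211).
So ∂z/∂easting = −n_x/n_z = 0.07100 and ∂z/∂northing = −n_y/n_z = −0.60817.
Unit vector along 025° is (sin 25°, cos 25°) = (0.4226, 0.9063).
Slope in that direction = a·(0.4226) + b·(0.9063) = −0.52118.
Apparent dip = arctan|0.52118| = 27.53° (true dip is 31.5°, so apparent ≤ true as expected).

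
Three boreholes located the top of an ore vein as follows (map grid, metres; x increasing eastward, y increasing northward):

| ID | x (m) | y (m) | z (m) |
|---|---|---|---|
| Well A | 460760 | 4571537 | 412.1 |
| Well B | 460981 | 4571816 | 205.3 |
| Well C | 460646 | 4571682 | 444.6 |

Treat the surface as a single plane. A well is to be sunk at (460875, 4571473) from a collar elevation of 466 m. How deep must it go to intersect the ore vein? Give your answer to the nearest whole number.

108 m

Two edge vectors: Well A→Well B = (221, 279, -206.8), Well A→Well C = (-114, 145, 32.5).
Normal n = (Well A→Well B) × (Well A→Well C) = (39053.5, 16392.7, 63851).
So ∂z/∂x = −n_x/n_z = −0.61163490 and ∂z/∂y = −n_y/n_z = −0.25673365.
Intercept c from Well A: 412.1 + 281816.90 + 1173667.36 = 1455896.36.
At (460875, 4571473): z_contact = −281887.2 − 1173650.9 + 1455896.36 = 358.2 m.
Depth below ground = 466 − 358.2 = 108 m.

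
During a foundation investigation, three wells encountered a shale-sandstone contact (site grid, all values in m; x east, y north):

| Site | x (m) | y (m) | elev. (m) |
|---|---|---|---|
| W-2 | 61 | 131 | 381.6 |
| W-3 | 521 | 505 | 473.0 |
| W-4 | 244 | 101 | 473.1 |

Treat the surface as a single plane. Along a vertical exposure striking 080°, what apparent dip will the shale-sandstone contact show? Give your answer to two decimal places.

21.26°

Let the plane be z = a·x + b·y + c.
W-3−W-2: 460a + 374b = 91.4;  W-4−W-2: 183a − 30b = 91.5.
Solving gives a = 0.44944, b = −0.30840.
Unit vector along 080° is (sin 80°, cos 80°) = (0.9848, 0.1736).
Slope in that direction = a·(0.9848) + b·(0.1736) = 0.38906.
Apparent dip = arctan|0.38906| = 21.26° (true dip is 28.6°, so apparent ≤ true as expected).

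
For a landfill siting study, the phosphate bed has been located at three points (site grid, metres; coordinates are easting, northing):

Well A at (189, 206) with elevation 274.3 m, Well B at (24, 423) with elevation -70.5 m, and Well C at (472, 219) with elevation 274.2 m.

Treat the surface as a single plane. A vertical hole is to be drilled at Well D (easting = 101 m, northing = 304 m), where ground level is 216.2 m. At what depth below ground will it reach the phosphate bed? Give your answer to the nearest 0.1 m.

Let the plane be z = a·easting + b·northing + c.
Well B−Well A: −165a + 217b = −344.8;  Well C−Well A: 283a + 13b = −0.1.
Solving gives a = 0.07019, b = −1.53557.
Then c = 274.3 − a·189 − b·206 = 577.36.
At (101, 304): z_contact = 7.09 − 466.81 + 577.36 = 117.64 m.
Depth below ground = 216.2 − 117.64 = 98.6 m.

98.6 m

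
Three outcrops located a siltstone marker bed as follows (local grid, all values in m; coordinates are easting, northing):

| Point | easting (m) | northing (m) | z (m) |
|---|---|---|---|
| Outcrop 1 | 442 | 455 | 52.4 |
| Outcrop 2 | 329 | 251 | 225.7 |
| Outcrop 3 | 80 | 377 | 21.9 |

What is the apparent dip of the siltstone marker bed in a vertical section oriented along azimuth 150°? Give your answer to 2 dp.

45.93°

Let the plane be z = a·easting + b·northing + c.
Outcrop 2−Outcrop 1: −113a − 204b = 173.3;  Outcrop 3−Outcrop 1: −362a − 78b = −30.5.
Solving gives a = 0.30352, b = −1.01764.
Unit vector along 150° is (sin 150°, cos 150°) = (0.5000, -0.8660).
Slope in that direction = a·(0.5000) + b·(-0.8660) = 1.03306.
Apparent dip = arctan|1.03306| = 45.93° (true dip is 46.7°, so apparent ≤ true as expected).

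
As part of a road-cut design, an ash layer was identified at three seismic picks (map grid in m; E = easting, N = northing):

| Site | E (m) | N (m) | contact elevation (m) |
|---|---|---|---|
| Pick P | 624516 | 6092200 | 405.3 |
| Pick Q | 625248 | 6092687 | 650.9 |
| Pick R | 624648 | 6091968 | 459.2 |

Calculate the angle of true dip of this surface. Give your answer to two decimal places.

19.64°

Two edge vectors: Pick P→Pick Q = (732, 487, 245.6), Pick P→Pick R = (132, -232, 53.9).
Normal n = (Pick P→Pick Q) × (Pick P→Pick R) = (83228.5, -7035.6, -234108).
So ∂z/∂E = −n_x/n_z = 0.35551 and ∂z/∂N = −n_y/n_z = −0.03005.
Gradient magnitude |∇z| = √(a² + b²) = √(0.12639 + 0.00090) = 0.35678.
True dip = arctan(0.35678) = 19.64°, dipping toward W (azimuth ≈ 275°).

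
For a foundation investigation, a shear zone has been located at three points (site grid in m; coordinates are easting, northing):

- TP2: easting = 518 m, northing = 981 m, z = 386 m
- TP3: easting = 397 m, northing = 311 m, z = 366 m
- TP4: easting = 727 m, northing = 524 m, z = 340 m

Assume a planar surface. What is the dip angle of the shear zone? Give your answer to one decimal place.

6.9°

Let the plane be z = a·easting + b·northing + c.
TP3−TP2: −121a − 670b = −20;  TP4−TP2: 209a − 457b = −46.
Solving gives a = −0.11099, b = 0.04990.
Gradient magnitude |∇z| = √(a² + b²) = √(0.01232 + 0.00249) = 0.12169.
True dip = arctan(0.12169) = 6.9°, dipping toward ESE (azimuth ≈ 114°).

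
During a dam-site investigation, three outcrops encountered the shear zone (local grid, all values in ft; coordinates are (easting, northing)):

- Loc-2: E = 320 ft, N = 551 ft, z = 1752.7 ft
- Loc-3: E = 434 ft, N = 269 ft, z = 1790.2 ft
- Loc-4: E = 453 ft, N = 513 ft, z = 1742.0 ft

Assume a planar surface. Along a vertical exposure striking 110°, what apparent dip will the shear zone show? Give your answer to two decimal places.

Two edge vectors: Loc-2→Loc-3 = (114, -282, 37.5), Loc-2→Loc-4 = (133, -38, -10.7).
Normal n = (Loc-2→Loc-3) × (Loc-2→Loc-4) = (4442.4, 6207.3, 33174).
So ∂z/∂E = −n_x/n_z = −0.13391 and ∂z/∂N = −n_y/n_z = −0.18711.
Unit vector along 110° is (sin 110°, cos 110°) = (0.9397, -0.3420).
Slope in that direction = a·(0.9397) + b·(-0.3420) = −0.06184.
Apparent dip = arctan|0.06184| = 3.54° (true dip is 13.0°, so apparent ≤ true as expected).

3.54°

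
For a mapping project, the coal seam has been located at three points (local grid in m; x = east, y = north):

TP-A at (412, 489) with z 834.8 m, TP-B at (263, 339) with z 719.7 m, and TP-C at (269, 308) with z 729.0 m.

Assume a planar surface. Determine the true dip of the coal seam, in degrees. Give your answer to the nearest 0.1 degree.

Let the plane be z = a·x + b·y + c.
TP-B−TP-A: −149a − 150b = −115.1;  TP-C−TP-A: −143a − 181b = −105.8.
Solving gives a = 0.89928, b = −0.12595.
Gradient magnitude |∇z| = √(a² + b²) = √(0.80870 + 0.01586) = 0.90805.
True dip = arctan(0.90805) = 42.2°, dipping toward W (azimuth ≈ 278°).

42.2°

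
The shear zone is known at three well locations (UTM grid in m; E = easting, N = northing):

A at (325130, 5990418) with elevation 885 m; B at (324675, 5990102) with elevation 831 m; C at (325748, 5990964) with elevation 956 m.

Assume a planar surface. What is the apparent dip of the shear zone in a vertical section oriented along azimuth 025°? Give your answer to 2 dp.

2.17°

Let the plane be z = a·E + b·N + c.
B−A: −455a − 316b = −54;  C−A: 618a + 546b = 71.
Solving gives a = 0.13263, b = −0.02008.
Unit vector along 025° is (sin 25°, cos 25°) = (0.4226, 0.9063).
Slope in that direction = a·(0.4226) + b·(0.9063) = 0.03785.
Apparent dip = arctan|0.03785| = 2.17° (true dip is 7.6°, so apparent ≤ true as expected).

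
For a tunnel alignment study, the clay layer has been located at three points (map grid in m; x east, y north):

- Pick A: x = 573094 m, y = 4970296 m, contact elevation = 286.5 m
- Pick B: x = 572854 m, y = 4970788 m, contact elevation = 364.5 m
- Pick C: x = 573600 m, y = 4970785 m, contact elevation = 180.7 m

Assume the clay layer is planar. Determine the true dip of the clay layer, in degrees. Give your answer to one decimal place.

14.0°

Two edge vectors: Pick A→Pick B = (-240, 492, 78), Pick A→Pick C = (506, 489, -105.8).
Normal n = (Pick A→Pick B) × (Pick A→Pick C) = (-90195.6, 14076, -366312).
So ∂z/∂x = −n_x/n_z = −0.24623 and ∂z/∂y = −n_y/n_z = 0.03843.
Gradient magnitude |∇z| = √(a² + b²) = √(0.06063 + 0.00148) = 0.24921.
True dip = arctan(0.24921) = 14.0°, dipping toward E (azimuth ≈ 099°).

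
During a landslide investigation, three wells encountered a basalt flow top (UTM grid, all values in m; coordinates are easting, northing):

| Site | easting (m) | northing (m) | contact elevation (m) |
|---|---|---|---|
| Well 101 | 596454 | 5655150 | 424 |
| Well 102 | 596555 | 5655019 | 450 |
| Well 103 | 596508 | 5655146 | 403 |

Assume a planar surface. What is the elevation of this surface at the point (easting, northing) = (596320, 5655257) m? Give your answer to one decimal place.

Let the plane be z = a·easting + b·northing + c.
Well 102−Well 101: 101a − 131b = 26;  Well 103−Well 101: 54a − 4b = −21.
Solving gives a = −0.428035982, b = −0.528485757.
Then c = 424 − a·596454 − b·5655150 = 3244394.00.
At (596320, 5655257): z = −255246.4 − 2988722.8 + 3244394.00 = 424.8 m.

424.8 m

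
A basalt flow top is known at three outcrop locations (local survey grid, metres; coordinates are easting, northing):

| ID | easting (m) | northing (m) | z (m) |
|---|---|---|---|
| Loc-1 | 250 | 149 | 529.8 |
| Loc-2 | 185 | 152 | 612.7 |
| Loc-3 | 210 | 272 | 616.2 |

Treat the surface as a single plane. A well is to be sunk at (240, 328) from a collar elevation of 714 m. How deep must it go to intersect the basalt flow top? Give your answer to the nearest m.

Let the plane be z = a·easting + b·northing + c.
Loc-2−Loc-1: −65a + 3b = 82.9;  Loc-3−Loc-1: −40a + 123b = 86.4.
Solving gives a = −1.26190, b = 0.29206.
Then c = 529.8 − a·250 − b·149 = 801.76.
At (240, 328): z_contact = −302.9 + 95.8 + 801.76 = 594.7 m.
Depth below ground = 714 − 594.7 = 119 m.

119 m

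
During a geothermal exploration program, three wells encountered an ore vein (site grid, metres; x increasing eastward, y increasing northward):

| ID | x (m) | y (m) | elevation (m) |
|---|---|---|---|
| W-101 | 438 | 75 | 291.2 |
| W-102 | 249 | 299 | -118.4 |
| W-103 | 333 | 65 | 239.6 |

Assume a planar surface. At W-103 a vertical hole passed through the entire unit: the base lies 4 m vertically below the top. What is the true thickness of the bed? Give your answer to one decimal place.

Let the plane be z = a·x + b·y + c.
W-102−W-101: −189a + 224b = −409.6;  W-103−W-101: −105a − 10b = −51.6.
Solving gives a = 0.61607, b = −1.30876.
|∇z| = √(a²+b²) = 1.44651, so dip δ = arctan(1.44651) = 55.34°.
True thickness = vertical thickness × cos δ = 4 × cos 55.34° = 2.3 m.

2.3 m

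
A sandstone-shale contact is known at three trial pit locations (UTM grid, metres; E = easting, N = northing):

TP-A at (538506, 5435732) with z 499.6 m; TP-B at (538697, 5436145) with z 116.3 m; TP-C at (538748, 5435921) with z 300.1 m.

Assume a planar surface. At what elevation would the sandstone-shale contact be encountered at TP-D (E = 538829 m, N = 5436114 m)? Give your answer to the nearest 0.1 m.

Two edge vectors: TP-A→TP-B = (191, 413, -383.3), TP-A→TP-C = (242, 189, -199.5).
Normal n = (TP-A→TP-B) × (TP-A→TP-C) = (-9949.8, -54654.1, -63847).
So ∂z/∂E = −n_x/n_z = −0.155838176 and ∂z/∂N = −n_y/n_z = −0.856016727.
Intercept c from TP-A: 499.6 + 83919.79 + 4653077.52 = 4737496.91.
At (538829, 5436114): z = −83970.1 − 4653404.5 + 4737496.91 = 122.3 m.

122.3 m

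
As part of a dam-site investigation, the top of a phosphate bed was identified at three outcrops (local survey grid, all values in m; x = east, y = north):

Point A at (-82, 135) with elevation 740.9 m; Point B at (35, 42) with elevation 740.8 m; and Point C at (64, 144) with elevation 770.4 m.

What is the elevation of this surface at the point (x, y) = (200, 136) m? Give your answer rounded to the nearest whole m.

Two edge vectors: Point A→Point B = (117, -93, -0.1), Point A→Point C = (146, 9, 29.5).
Normal n = (Point A→Point B) × (Point A→Point C) = (-2742.6, -3466.1, 14631).
So ∂z/∂x = −n_x/n_z = 0.18745 and ∂z/∂y = −n_y/n_z = 0.23690.
Intercept c from Point A: 740.9 + 15.37 − 31.98 = 724.29.
At (200, 136): z = 37.5 + 32.2 + 724.29 = 794.0 m.

794 m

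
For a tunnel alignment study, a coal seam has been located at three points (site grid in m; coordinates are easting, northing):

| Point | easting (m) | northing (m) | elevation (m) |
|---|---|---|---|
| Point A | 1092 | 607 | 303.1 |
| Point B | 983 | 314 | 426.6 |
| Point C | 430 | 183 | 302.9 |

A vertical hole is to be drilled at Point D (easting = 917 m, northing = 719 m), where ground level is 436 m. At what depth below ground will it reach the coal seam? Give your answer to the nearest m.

257 m

Two edge vectors: Point A→Point B = (-109, -293, 123.5), Point A→Point C = (-662, -424, -0.2).
Normal n = (Point A→Point B) × (Point A→Point C) = (52422.6, -81778.8, -147750).
So ∂z/∂easting = −n_x/n_z = 0.35481 and ∂z/∂northing = −n_y/n_z = −0.55349.
Intercept c from Point A: 303.1 − 387.45 + 335.97 = 251.62.
At (917, 719): z_contact = 325.4 − 398.0 + 251.62 = 179.0 m.
Depth below ground = 436 − 179.0 = 257 m.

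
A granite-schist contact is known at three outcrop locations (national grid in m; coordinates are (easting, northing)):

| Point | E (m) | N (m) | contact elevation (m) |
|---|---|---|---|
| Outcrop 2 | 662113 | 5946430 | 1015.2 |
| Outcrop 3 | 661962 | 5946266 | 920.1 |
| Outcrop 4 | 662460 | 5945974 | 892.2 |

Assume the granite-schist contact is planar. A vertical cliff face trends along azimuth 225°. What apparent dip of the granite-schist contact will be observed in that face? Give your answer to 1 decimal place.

22.8°

Let the plane be z = a·E + b·N + c.
Outcrop 3−Outcrop 2: −151a − 164b = −95.1;  Outcrop 4−Outcrop 2: 347a − 456b = −123.
Solving gives a = 0.18442, b = 0.41008.
Unit vector along 225° is (sin 225°, cos 225°) = (-0.7071, -0.7071).
Slope in that direction = a·(-0.7071) + b·(-0.7071) = −0.42037.
Apparent dip = arctan|0.42037| = 22.8° (true dip is 24.2°, so apparent ≤ true as expected).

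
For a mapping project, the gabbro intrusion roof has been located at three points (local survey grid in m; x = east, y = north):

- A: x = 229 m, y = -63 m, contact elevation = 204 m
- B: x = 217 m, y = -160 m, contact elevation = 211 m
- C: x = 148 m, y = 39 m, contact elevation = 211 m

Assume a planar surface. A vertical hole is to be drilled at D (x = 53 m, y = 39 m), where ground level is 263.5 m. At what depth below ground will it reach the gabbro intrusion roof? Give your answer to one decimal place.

Let the plane be z = a·x + b·y + c.
B−A: −12a − 97b = 7;  C−A: −81a + 102b = 7.
Solving gives a = −0.15340, b = −0.05319.
Then c = 204 − a·229 − b·-63 = 235.78.
At (53, 39): z_contact = −8.13 − 2.07 + 235.78 = 225.57 m.
Depth below ground = 263.5 − 225.57 = 37.9 m.

37.9 m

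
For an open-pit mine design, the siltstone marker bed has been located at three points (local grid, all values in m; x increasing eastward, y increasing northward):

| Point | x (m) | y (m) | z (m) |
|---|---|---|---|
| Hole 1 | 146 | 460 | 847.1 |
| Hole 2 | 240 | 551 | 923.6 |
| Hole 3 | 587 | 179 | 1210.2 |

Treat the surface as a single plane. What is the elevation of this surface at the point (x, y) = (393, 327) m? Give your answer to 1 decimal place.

1050.3 m

Two edge vectors: Hole 1→Hole 2 = (94, 91, 76.5), Hole 1→Hole 3 = (441, -281, 363.1).
Normal n = (Hole 1→Hole 2) × (Hole 1→Hole 3) = (54538.6, -394.9, -66545).
So ∂z/∂x = −n_x/n_z = 0.81957 and ∂z/∂y = −n_y/n_z = −0.00593.
Intercept c from Hole 1: 847.1 − 119.66 + 2.73 = 730.17.
At (393, 327): z = 322.1 − 1.9 + 730.17 = 1050.3 m.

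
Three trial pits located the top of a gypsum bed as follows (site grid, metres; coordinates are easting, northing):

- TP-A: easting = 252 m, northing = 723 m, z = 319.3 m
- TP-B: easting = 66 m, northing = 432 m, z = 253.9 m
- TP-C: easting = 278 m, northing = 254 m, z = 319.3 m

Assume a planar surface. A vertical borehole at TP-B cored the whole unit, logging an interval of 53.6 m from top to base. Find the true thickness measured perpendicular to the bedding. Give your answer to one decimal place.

Let the plane be z = a·easting + b·northing + c.
TP-B−TP-A: −186a − 291b = −65.4;  TP-C−TP-A: 26a − 469b = 0.
Solving gives a = 0.32355, b = 0.01794.
|∇z| = √(a²+b²) = 0.32405, so dip δ = arctan(0.32405) = 17.95°.
True thickness = vertical thickness × cos δ = 53.6 × cos 17.95° = 51.0 m.

51.0 m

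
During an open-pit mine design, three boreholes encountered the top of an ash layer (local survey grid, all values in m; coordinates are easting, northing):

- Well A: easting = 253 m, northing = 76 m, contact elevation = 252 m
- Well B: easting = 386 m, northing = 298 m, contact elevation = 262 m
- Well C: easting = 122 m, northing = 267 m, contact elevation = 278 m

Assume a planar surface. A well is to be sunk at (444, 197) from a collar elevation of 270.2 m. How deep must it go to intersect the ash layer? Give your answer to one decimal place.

Two edge vectors: Well A→Well B = (133, 222, 10), Well A→Well C = (-131, 191, 26).
Normal n = (Well A→Well B) × (Well A→Well C) = (3862, -4768, 54485).
So ∂z/∂easting = −n_x/n_z = −0.07088 and ∂z/∂northing = −n_y/n_z = 0.08751.
Intercept c from Well A: 252 + 17.93 − 6.65 = 263.28.
At (444, 197): z_contact = −31.47 + 17.24 + 263.28 = 249.05 m.
Depth below ground = 270.2 − 249.05 = 21.1 m.

21.1 m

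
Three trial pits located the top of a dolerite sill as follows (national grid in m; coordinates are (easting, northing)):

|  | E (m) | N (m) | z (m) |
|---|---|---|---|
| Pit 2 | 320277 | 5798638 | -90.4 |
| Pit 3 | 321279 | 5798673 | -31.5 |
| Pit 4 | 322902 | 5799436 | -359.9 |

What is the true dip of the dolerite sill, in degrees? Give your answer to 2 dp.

31.19°

Let the plane be z = a·E + b·N + c.
Pit 3−Pit 2: 1002a + 35b = 58.9;  Pit 4−Pit 2: 2625a + 798b = −269.5.
Solving gives a = 0.07974, b = −0.60003.
Gradient magnitude |∇z| = √(a² + b²) = √(0.00636 + 0.36003) = 0.60530.
True dip = arctan(0.60530) = 31.19°, dipping toward N (azimuth ≈ 352°).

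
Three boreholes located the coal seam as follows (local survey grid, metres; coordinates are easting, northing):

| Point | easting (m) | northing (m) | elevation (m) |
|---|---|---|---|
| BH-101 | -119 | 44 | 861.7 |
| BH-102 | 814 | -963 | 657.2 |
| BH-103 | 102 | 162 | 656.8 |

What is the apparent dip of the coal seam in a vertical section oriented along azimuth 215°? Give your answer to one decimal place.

37.1°

Let the plane be z = a·easting + b·northing + c.
BH-102−BH-101: 933a − 1007b = −204.5;  BH-103−BH-101: 221a + 118b = −204.9.
Solving gives a = −0.69283, b = −0.43884.
Unit vector along 215° is (sin 215°, cos 215°) = (-0.5736, -0.8192).
Slope in that direction = a·(-0.5736) + b·(-0.8192) = 0.75687.
Apparent dip = arctan|0.75687| = 37.1° (true dip is 39.4°, so apparent ≤ true as expected).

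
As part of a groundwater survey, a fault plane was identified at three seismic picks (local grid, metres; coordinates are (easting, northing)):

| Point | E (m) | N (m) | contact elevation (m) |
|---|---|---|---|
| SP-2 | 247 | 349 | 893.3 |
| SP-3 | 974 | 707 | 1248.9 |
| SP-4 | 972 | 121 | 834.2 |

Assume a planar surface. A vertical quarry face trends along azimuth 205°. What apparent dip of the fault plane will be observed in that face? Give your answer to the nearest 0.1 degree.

Two edge vectors: SP-2→SP-3 = (727, 358, 355.6), SP-2→SP-4 = (725, -228, -59.1).
Normal n = (SP-2→SP-3) × (SP-2→SP-4) = (59919, 300775.7, -425306).
So ∂z/∂E = −n_x/n_z = 0.14088 and ∂z/∂N = −n_y/n_z = 0.70720.
Unit vector along 205° is (sin 205°, cos 205°) = (-0.4226, -0.9063).
Slope in that direction = a·(-0.4226) + b·(-0.9063) = −0.70048.
Apparent dip = arctan|0.70048| = 35.0° (true dip is 35.8°, so apparent ≤ true as expected).

35.0°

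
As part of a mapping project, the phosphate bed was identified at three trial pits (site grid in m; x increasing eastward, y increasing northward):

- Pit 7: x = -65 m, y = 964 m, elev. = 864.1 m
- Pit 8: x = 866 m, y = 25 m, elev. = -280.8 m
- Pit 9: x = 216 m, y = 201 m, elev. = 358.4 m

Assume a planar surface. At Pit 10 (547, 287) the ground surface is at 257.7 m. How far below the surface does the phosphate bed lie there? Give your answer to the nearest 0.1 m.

Two edge vectors: Pit 7→Pit 8 = (931, -939, -1144.9), Pit 7→Pit 9 = (281, -763, -505.7).
Normal n = (Pit 7→Pit 8) × (Pit 7→Pit 9) = (-398706.4, 149089.8, -446494).
So ∂z/∂x = −n_x/n_z = −0.89297 and ∂z/∂y = −n_y/n_z = 0.33391.
Intercept c from Pit 7: 864.1 − 58.04 − 321.89 = 484.17.
At (547, 287): z_contact = −488.46 + 95.83 + 484.17 = 91.54 m.
Depth below ground = 257.7 − 91.54 = 166.2 m.

166.2 m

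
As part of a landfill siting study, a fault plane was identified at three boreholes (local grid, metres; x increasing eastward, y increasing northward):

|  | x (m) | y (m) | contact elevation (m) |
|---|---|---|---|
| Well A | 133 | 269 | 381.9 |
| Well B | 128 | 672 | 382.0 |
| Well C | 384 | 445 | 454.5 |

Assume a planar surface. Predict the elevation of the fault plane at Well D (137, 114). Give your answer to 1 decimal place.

Let the plane be z = a·x + b·y + c.
Well B−Well A: −5a + 403b = 0.1;  Well C−Well A: 251a + 176b = 72.6.
Solving gives a = 0.28658, b = 0.00380.
Then c = 381.9 − a·133 − b·269 = 342.76.
At (137, 114): z = 39.3 + 0.4 + 342.76 = 382.5 m.

382.5 m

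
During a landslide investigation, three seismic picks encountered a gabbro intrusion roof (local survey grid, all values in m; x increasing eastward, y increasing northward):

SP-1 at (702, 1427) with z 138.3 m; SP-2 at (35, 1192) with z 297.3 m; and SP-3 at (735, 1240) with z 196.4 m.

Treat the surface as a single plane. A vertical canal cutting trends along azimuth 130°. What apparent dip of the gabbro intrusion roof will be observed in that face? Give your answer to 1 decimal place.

6.9°

Two edge vectors: SP-1→SP-2 = (-667, -235, 159), SP-1→SP-3 = (33, -187, 58.1).
Normal n = (SP-1→SP-2) × (SP-1→SP-3) = (16079.5, 43999.7, 132484).
So ∂z/∂x = −n_x/n_z = −0.12137 and ∂z/∂y = −n_y/n_z = −0.33211.
Unit vector along 130° is (sin 130°, cos 130°) = (0.7660, -0.6428).
Slope in that direction = a·(0.7660) + b·(-0.6428) = 0.12050.
Apparent dip = arctan|0.12050| = 6.9° (true dip is 19.5°, so apparent ≤ true as expected).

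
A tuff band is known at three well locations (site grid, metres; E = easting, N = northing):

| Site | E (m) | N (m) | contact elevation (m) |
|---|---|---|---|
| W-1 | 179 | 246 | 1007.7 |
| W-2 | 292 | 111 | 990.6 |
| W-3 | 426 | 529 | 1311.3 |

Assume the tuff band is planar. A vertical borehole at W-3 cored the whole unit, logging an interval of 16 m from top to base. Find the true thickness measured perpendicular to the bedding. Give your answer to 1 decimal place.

Let the plane be z = a·E + b·N + c.
W-2−W-1: 113a − 135b = −17.1;  W-3−W-1: 247a + 283b = 303.6.
Solving gives a = 0.55334, b = 0.58984.
|∇z| = √(a²+b²) = 0.80876, so dip δ = arctan(0.80876) = 38.96°.
True thickness = vertical thickness × cos δ = 16 × cos 38.96° = 12.4 m.

12.4 m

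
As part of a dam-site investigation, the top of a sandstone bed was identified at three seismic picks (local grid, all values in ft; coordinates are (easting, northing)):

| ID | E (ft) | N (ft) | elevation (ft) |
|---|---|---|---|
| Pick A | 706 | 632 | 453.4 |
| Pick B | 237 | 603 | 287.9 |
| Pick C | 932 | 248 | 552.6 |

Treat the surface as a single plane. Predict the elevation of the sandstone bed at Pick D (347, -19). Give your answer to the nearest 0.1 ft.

Two edge vectors: Pick A→Pick B = (-469, -29, -165.5), Pick A→Pick C = (226, -384, 99.2).
Normal n = (Pick A→Pick B) × (Pick A→Pick C) = (-66428.8, 9121.8, 186650).
So ∂z/∂E = −n_x/n_z = 0.35590 and ∂z/∂N = −n_y/n_z = −0.04887.
Intercept c from Pick A: 453.4 − 251.27 + 30.89 = 233.02.
At (347, -19): z = 123.5 + 0.9 + 233.02 = 357.4 ft.

357.4 ft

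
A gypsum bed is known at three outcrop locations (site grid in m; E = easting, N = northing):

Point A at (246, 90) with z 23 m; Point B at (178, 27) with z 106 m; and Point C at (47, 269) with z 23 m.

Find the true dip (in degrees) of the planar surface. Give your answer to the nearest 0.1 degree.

42.0°

Two edge vectors: Point A→Point B = (-68, -63, 83), Point A→Point C = (-199, 179, 0).
Normal n = (Point A→Point B) × (Point A→Point C) = (-14857, -16517, -24709).
So ∂z/∂E = −n_x/n_z = −0.60128 and ∂z/∂N = −n_y/n_z = −0.66846.
Gradient magnitude |∇z| = √(a² + b²) = √(0.36154 + 0.44684) = 0.89910.
True dip = arctan(0.89910) = 42.0°, dipping toward NE (azimuth ≈ 042°).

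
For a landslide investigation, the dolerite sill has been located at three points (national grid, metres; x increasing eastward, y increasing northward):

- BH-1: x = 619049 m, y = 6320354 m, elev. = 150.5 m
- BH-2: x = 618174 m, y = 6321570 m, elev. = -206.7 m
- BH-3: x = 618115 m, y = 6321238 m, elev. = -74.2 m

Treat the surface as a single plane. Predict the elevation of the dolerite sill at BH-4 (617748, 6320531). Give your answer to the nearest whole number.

Let the plane be z = a·x + b·y + c.
BH-2−BH-1: −875a + 1216b = −357.2;  BH-3−BH-1: −934a + 884b = −224.7.
Solving gives a = −0.11740595, b = −0.37823208.
Then c = 150.5 − a·619049 − b·6320354 = 2463391.15.
At (617748, 6320531): z = −72527.3 − 2390627.6 + 2463391.15 = 236.3 m.

236 m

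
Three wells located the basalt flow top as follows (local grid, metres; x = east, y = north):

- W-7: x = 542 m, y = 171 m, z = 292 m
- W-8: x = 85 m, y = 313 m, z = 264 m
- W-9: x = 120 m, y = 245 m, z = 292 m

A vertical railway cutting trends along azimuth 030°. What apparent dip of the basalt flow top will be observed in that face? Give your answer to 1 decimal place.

23.3°

Let the plane be z = a·x + b·y + c.
W-8−W-7: −457a + 142b = −28;  W-9−W-7: −422a + 74b = 0.
Solving gives a = −0.07937, b = −0.45262.
Unit vector along 030° is (sin 30°, cos 30°) = (0.5000, 0.8660).
Slope in that direction = a·(0.5000) + b·(0.8660) = −0.43166.
Apparent dip = arctan|0.43166| = 23.3° (true dip is 24.7°, so apparent ≤ true as expected).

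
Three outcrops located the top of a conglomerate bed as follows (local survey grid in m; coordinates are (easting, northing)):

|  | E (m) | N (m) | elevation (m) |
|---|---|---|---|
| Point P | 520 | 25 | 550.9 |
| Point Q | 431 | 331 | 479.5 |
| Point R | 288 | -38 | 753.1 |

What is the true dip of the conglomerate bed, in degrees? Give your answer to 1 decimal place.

Let the plane be z = a·E + b·N + c.
Point Q−Point P: −89a + 306b = −71.4;  Point R−Point P: −232a − 63b = 202.2.
Solving gives a = −0.74903, b = −0.45119.
Gradient magnitude |∇z| = √(a² + b²) = √(0.56105 + 0.20357) = 0.87442.
True dip = arctan(0.87442) = 41.2°, dipping toward ENE (azimuth ≈ 059°).

41.2°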